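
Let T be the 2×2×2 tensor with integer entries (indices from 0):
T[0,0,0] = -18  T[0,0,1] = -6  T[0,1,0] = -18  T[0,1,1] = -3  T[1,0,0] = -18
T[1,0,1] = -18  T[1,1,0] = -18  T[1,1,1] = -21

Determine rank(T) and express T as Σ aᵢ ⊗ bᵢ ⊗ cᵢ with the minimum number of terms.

rank(T) = 2

Lower bound: in the mode-3 unfolding of T (rows indexed by k, columns by (i,j)) the 2×2 minor on rows k ∈ {0, 1}, columns (i,j) ∈ {(0,0), (0,1)} is det [[-18, -18], [-6, -3]] = -54 ≠ 0, so that unfolding has rank ≥ 2 and hence rank(T) ≥ 2 (CP rank is at least every unfolding rank, though it can be larger).
Upper bound: with S_k = T[:,:,k], the two rank-1 terms a₁b₁ᵀ, a₂b₂ᵀ are the rank-1 members of the pencil x·S₀ + y·S₁.
det(x·S₀ + y·S₁) is 108·xy + 72·y² = 36·(3·x + 2·y)(y), vanishing at (x:y) = (2:-3) and (1:0).
M₁ = 2·S₀ − 3·S₁ = [[-18, -27], [18, 27]] = (-9)·[1, -1][2, 3]ᵀ and M₂ = S₀ = [[-18, -18], [-18, -18]] = (-18)·[1, 1][1, 1]ᵀ, so take a₁ = [1, -1], b₁ = [2, 3], a₂ = [1, 1], b₂ = [1, 1].
Each slice is an integer combination of E₁ = a₁b₁ᵀ and E₂ = a₂b₂ᵀ: S₀ = −18·E₂, S₁ = 3·E₁ − 12·E₂; reading off coefficients, c₁ = [0, 3] and c₂ = [-18, -12].
Hence T = [1, -1] ⊗ [2, 3] ⊗ [0, 3] + [1, 1] ⊗ [1, 1] ⊗ [-18, -12], so rank(T) ≤ 2.
These bounds meet, so rank(T) = 2.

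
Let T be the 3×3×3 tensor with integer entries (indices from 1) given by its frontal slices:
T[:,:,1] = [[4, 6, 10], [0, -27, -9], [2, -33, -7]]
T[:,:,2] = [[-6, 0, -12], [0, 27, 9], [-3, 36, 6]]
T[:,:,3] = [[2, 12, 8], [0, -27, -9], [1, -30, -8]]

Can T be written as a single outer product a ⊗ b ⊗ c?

The mode-2 unfolding of T (rows indexed by j, columns by (i,k) = (1,1), (1,2), (1,3), (2,1), (2,2), (2,3), (3,1), (3,2), (3,3)) is [[4, -6, 2, 0, 0, 0, 2, -3, 1], [6, 0, 12, -27, 27, -27, -33, 36, -30], [10, -12, 8, -9, 9, -9, -7, 6, -8]].
There the 2×2 minor on rows j ∈ {1, 2}, columns (i,k) ∈ {(1,1), (1,2)} is det [[4, -6], [6, 0]] = 36 ≠ 0, so this unfolding has rank ≥ 2; CP rank is at least every unfolding rank, so rank(T) ≥ 2.
In particular rank(T) ≥ 2 > 1, so T is not rank-1.

No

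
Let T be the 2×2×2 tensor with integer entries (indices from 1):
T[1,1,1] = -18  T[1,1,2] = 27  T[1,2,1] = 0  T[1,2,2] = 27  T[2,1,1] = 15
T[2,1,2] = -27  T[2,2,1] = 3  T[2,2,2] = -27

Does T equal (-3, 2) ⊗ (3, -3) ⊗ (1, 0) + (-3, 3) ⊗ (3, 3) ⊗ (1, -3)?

Reconstruct entrywise from the claimed factors. For example, T[2,2,2] = -27 and Σₗ aₗ[2]bₗ[2]cₗ[2] = (2)·(-3)·(0) + (3)·(3)·(-3) = -27; checking all 8 entries, every one matches. The claim holds.

Yes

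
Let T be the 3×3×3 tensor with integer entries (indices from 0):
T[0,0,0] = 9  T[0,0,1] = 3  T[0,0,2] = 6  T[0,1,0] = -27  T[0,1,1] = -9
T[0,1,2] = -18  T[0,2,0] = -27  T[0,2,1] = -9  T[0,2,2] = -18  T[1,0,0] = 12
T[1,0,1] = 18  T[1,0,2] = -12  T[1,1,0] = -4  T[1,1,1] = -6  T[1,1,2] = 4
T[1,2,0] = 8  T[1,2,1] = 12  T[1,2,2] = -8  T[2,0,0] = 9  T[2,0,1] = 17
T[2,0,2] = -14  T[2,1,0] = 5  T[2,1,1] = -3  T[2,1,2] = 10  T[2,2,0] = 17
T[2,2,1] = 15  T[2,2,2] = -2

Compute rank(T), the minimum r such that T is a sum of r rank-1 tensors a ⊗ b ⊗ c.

Lower bound: in the mode-2 unfolding of T (rows indexed by j, columns by (i,k)) the 2×2 minor on rows j ∈ {0, 1}, columns (i,k) ∈ {(0,0), (1,0)} is det [[9, 12], [-27, -4]] = 288 ≠ 0, so that unfolding has rank ≥ 2 and hence rank(T) ≥ 2 (CP rank is at least every unfolding rank, though it can be larger).
Upper bound: with S_k = T[:,:,k], the two rank-1 terms a₁b₁ᵀ, a₂b₂ᵀ are the rank-1 members of the pencil x·S₀ + y·S₁.
The 2×2 minor of x·S₀ + y·S₁ on rows {0,1}, columns {0,1} is 288·x² + 528·xy + 144·y² = 48·(2·x + 3·y)(3·x + y), vanishing at (x:y) = (3:-2) and (1:-3).
M₁ = 3·S₀ − 2·S₁ = [[21, -63, -63], [0, 0, 0], [-7, 21, 21]] = 7·(3, 0, -1)(1, -3, -3)ᵀ and M₂ = S₀ − 3·S₁ = [[0, 0, 0], [-42, 14, -28], [-42, 14, -28]] = (-14)·(0, 1, 1)(3, -1, 2)ᵀ, so take a₁ = (3, 0, -1), b₁ = (1, -3, -3), a₂ = (0, 1, 1), b₂ = (3, -1, 2).
Each slice is an integer combination of E₁ = a₁b₁ᵀ and E₂ = a₂b₂ᵀ: S₀ = 3·E₁ + 4·E₂, S₁ = E₁ + 6·E₂, S₂ = 2·E₁ − 4·E₂; reading off coefficients, c₁ = (3, 1, 2) and c₂ = (4, 6, -4).
Hence T = (3, 0, -1) ⊗ (1, -3, -3) ⊗ (3, 1, 2) + (0, 1, 1) ⊗ (3, -1, 2) ⊗ (4, 6, -4), so rank(T) ≤ 2.
These bounds meet, so rank(T) = 2.

2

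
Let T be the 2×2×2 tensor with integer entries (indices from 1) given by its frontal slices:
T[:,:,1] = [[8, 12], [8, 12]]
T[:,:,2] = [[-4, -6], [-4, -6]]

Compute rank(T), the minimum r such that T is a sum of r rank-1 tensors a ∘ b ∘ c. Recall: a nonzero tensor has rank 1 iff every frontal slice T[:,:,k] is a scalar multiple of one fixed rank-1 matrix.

1

Lower bound: T ≠ 0 (e.g. T[1,1,1] = 8), so rank(T) ≥ 1.
Upper bound: if T = a ∘ b ∘ c then every fibre of T is a multiple of the corresponding factor, so read the factors off the fibres through the nonzero entry T[1,1,1] = 8.
The mode-1 fibre T[:,1,1] = [8, 8] gives a = (1, 1) (primitive direction); the mode-2 fibre T[1,:,1] = [8, 12] gives b = (2, 3); then c[k] = T[1,1,k] / (a[1]·b[1]) = [8, -4] / 2 = (4, -2).
Expanding (1, 1) ∘ (2, 3) ∘ (4, -2) reproduces all 8 entries of T, so T = (1, 1) ∘ (2, 3) ∘ (4, -2) and rank(T) ≤ 1.
These bounds meet, so rank(T) = 1.
Check entry T[1,2,1] = 12: (1)·(3)·(4) = 12.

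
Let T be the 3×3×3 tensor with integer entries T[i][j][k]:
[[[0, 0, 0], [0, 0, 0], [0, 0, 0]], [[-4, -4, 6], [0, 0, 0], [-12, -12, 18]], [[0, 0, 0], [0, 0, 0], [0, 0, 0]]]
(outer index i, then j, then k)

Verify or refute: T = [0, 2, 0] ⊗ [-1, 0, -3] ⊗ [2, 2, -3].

Reconstruct entrywise from the claimed factors. For example, T[1,0,1] = -4 and Σₗ aₗ[1]bₗ[0]cₗ[1] = (2)·(-1)·(2) = -4; checking all 27 entries, every one matches. The claim holds.

Yes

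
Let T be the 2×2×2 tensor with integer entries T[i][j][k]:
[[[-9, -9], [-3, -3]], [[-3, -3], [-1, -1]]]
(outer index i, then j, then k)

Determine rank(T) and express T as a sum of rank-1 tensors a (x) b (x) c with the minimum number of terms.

rank(T) = 1

Lower bound: T ≠ 0 (e.g. T[0,0,0] = -9), so rank(T) ≥ 1.
Upper bound: if T = a (x) b (x) c then every fibre of T is a multiple of the corresponding factor, so read the factors off the fibres through the nonzero entry T[0,0,0] = -9.
The mode-1 fibre T[:,0,0] = [-9, -3] gives a = [3, 1] (primitive direction); the mode-2 fibre T[0,:,0] = [-9, -3] gives b = [3, 1]; then c[k] = T[0,0,k] / (a[0]·b[0]) = [-9, -9] / 9 = [-1, -1].
Expanding [3, 1] (x) [3, 1] (x) [-1, -1] reproduces all 8 entries of T, so T = [3, 1] (x) [3, 1] (x) [-1, -1] and rank(T) ≤ 1.
These bounds meet, so rank(T) = 1.
Check entry T[0,1,1] = -3: (3)·(1)·(-1) = -3.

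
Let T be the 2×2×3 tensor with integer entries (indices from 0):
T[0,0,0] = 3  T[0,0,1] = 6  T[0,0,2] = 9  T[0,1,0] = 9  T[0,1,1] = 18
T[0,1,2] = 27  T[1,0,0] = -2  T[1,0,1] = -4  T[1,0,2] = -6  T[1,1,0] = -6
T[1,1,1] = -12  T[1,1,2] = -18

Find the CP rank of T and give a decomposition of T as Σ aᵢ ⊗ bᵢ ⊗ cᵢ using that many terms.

Lower bound: T ≠ 0 (e.g. T[0,0,0] = 3), so rank(T) ≥ 1.
Upper bound: the mode-1 fibre T[:,0,0] = [3, -2] gives a = [3, -2] (primitive direction); the mode-2 fibre T[0,:,0] = [3, 9] gives b = [1, 3]; then c[k] = T[0,0,k] / (a[0]·b[0]) = [3, 6, 9] / 3 = [1, 2, 3].
Expanding [3, -2] ⊗ [1, 3] ⊗ [1, 2, 3] reproduces all 12 entries of T, so T = [3, -2] ⊗ [1, 3] ⊗ [1, 2, 3] and rank(T) ≤ 1.
These bounds meet, so rank(T) = 1.

rank(T) = 1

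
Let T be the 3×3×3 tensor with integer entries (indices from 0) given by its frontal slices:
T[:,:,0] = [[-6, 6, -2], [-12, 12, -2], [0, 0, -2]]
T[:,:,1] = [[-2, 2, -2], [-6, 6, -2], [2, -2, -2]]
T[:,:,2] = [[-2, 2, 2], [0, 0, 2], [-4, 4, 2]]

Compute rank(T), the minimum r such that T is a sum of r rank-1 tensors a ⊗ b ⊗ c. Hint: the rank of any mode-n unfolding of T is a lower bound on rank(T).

Lower bound: the mode-1 unfolding of T (rows indexed by i, columns by (j,k) = (0,0), (0,1), (0,2), (1,0), (1,1), (1,2), (2,0), (2,1), (2,2)) is [[-6, -2, -2, 6, 2, 2, -2, -2, 2], [-12, -6, 0, 12, 6, 0, -2, -2, 2], [0, 2, -4, 0, -2, 4, -2, -2, 2]].
There the 2×2 minor on rows i ∈ {0, 1}, columns (j,k) ∈ {(0,0), (0,1)} is det [[-6, -2], [-12, -6]] = 12 ≠ 0, so this unfolding has rank ≥ 2; CP rank is at least every unfolding rank, so rank(T) ≥ 2. (Flattening ranks never certify an upper bound on CP rank; for that we must actually write T with 2 rank-1 terms.)
Upper bound — finding two terms. Write S_k = T[:,:,k] for the frontal slices: S₀ = [[-6, 6, -2], [-12, 12, -2], [0, 0, -2]], S₁ = [[-2, 2, -2], [-6, 6, -2], [2, -2, -2]], S₂ = [[-2, 2, 2], [0, 0, 2], [-4, 4, 2]].
If T = a₁ ⊗ b₁ ⊗ c₁ + a₂ ⊗ b₂ ⊗ c₂ then each S_k = c₁[k]·a₁b₁ᵀ + c₂[k]·a₂b₂ᵀ. S₀ and S₁ are linearly independent, so a₁b₁ᵀ and a₂b₂ᵀ must span the same plane of matrices: they are the rank-1 matrices of the form x·S₀ + y·S₁.
The 2×2 minor of x·S₀ + y·S₁ on rows {0,1}, columns {0,2} is −12·x² − 20·xy − 8·y² = (-4)·(3·x + 2·y)(x + y), vanishing at (x:y) = (2:-3) and (1:-1).
M₁ = 2·S₀ − 3·S₁ = [[-6, 6, 2], [-6, 6, 2], [-6, 6, 2]] = (-2)·[1, 1, 1][3, -3, -1]ᵀ and M₂ = S₀ − S₁ = [[-4, 4, 0], [-6, 6, 0], [-2, 2, 0]] = (-2)·[2, 3, 1][1, -1, 0]ᵀ, so take a₁ = [1, 1, 1], b₁ = [3, -3, -1], a₂ = [2, 3, 1], b₂ = [1, -1, 0].
Each slice is an integer combination of E₁ = a₁b₁ᵀ and E₂ = a₂b₂ᵀ: S₀ = 2·E₁ − 6·E₂, S₁ = 2·E₁ − 4·E₂, S₂ = −2·E₁ + 2·E₂; reading off coefficients, c₁ = [2, 2, -2] and c₂ = [-6, -4, 2].
Hence T = [1, 1, 1] ⊗ [3, -3, -1] ⊗ [2, 2, -2] + [2, 3, 1] ⊗ [1, -1, 0] ⊗ [-6, -4, 2], so rank(T) ≤ 2.
These bounds meet, so rank(T) = 2.

2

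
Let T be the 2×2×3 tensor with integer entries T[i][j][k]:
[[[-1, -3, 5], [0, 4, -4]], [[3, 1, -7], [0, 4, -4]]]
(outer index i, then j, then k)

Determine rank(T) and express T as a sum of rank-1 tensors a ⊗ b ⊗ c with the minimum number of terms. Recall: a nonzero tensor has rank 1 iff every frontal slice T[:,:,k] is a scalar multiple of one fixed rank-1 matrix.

Lower bound: the mode-1 unfolding of T (rows indexed by i, columns by (j,k) = (0,0), (0,1), (0,2), (1,0), (1,1), (1,2)) is [[-1, -3, 5, 0, 4, -4], [3, 1, -7, 0, 4, -4]].
There the 2×2 minor on rows i ∈ {0, 1}, columns (j,k) ∈ {(0,0), (0,1)} is det [[-1, -3], [3, 1]] = 8 ≠ 0, so this unfolding has rank ≥ 2; CP rank is at least every unfolding rank, so rank(T) ≥ 2. (Flattening ranks never certify an upper bound on CP rank; for that we must actually write T with 2 rank-1 terms.)
Upper bound — finding two terms. Write S_k = T[:,:,k] for the frontal slices: S₀ = [[-1, 0], [3, 0]], S₁ = [[-3, 4], [1, 4]], S₂ = [[5, -4], [-7, -4]].
If T = a₁ ⊗ b₁ ⊗ c₁ + a₂ ⊗ b₂ ⊗ c₂ then each S_k = c₁[k]·a₁b₁ᵀ + c₂[k]·a₂b₂ᵀ. S₀ and S₁ are linearly independent, so a₁b₁ᵀ and a₂b₂ᵀ must span the same plane of matrices: they are the rank-1 matrices of the form x·S₀ + y·S₁.
det(x·S₀ + y·S₁) is −16·xy − 16·y² = (-16)·(y)(x + y), vanishing at (x:y) = (1:0) and (1:-1).
M₁ = S₀ = [[-1, 0], [3, 0]] = −[1, -3][1, 0]ᵀ and M₂ = S₀ − S₁ = [[2, -4], [2, -4]] = 2·[1, 1][1, -2]ᵀ, so take a₁ = [1, -3], b₁ = [1, 0], a₂ = [1, 1], b₂ = [1, -2].
Each slice is an integer combination of E₁ = a₁b₁ᵀ and E₂ = a₂b₂ᵀ: S₀ = −E₁, S₁ = −E₁ − 2·E₂, S₂ = 3·E₁ + 2·E₂; reading off coefficients, c₁ = [-1, -1, 3] and c₂ = [0, -2, 2].
Hence T = [1, -3] ⊗ [1, 0] ⊗ [-1, -1, 3] + [1, 1] ⊗ [1, -2] ⊗ [0, -2, 2], so rank(T) ≤ 2.
These bounds meet, so rank(T) = 2.

rank(T) = 2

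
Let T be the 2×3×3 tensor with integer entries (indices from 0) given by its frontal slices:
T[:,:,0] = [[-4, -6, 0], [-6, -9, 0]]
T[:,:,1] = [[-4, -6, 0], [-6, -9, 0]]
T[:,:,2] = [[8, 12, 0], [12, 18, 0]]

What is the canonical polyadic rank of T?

Lower bound: T ≠ 0 (e.g. T[0,0,0] = -4), so rank(T) ≥ 1.
Upper bound: if T = a (x) b (x) c then every fibre of T is a multiple of the corresponding factor, so read the factors off the fibres through the nonzero entry T[0,0,0] = -4.
The mode-1 fibre T[:,0,0] = [-4, -6] gives a = [2, 3] (primitive direction); the mode-2 fibre T[0,:,0] = [-4, -6, 0] gives b = [2, 3, 0]; then c[k] = T[0,0,k] / (a[0]·b[0]) = [-4, -4, 8] / 4 = [-1, -1, 2].
Expanding [2, 3] (x) [2, 3, 0] (x) [-1, -1, 2] reproduces all 18 entries of T, so T = [2, 3] (x) [2, 3, 0] (x) [-1, -1, 2] and rank(T) ≤ 1.
These bounds meet, so rank(T) = 1.
Check entry T[0,1,0] = -6: (2)·(3)·(-1) = -6.

1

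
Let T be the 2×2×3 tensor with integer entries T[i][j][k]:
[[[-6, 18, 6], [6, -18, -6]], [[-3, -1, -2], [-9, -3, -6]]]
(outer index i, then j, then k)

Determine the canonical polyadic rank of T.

2

Lower bound: the mode-1 unfolding of T (rows indexed by i, columns by (j,k) = (0,0), (0,1), (0,2), (1,0), (1,1), (1,2)) is [[-6, 18, 6, 6, -18, -6], [-3, -1, -2, -9, -3, -6]].
There the 2×2 minor on rows i ∈ {0, 1}, columns (j,k) ∈ {(0,0), (0,1)} is det [[-6, 18], [-3, -1]] = 60 ≠ 0, so this unfolding has rank ≥ 2; CP rank is at least every unfolding rank, so rank(T) ≥ 2. (Flattening ranks never certify an upper bound on CP rank; for that we must actually write T with 2 rank-1 terms.)
Upper bound — finding two terms. Write S_k = T[:,:,k] for the frontal slices: S₀ = [[-6, 6], [-3, -9]], S₁ = [[18, -18], [-1, -3]], S₂ = [[6, -6], [-2, -6]].
If T = a₁ ⊗ b₁ ⊗ c₁ + a₂ ⊗ b₂ ⊗ c₂ then each S_k = c₁[k]·a₁b₁ᵀ + c₂[k]·a₂b₂ᵀ. S₀ and S₁ are linearly independent, so a₁b₁ᵀ and a₂b₂ᵀ must span the same plane of matrices: they are the rank-1 matrices of the form x·S₀ + y·S₁.
det(x·S₀ + y·S₁) is 72·x² − 192·xy − 72·y² = 24·(x − 3·y)(3·x + y), vanishing at (x:y) = (3:1) and (1:-3).
M₁ = 3·S₀ + S₁ = [[0, 0], [-10, -30]] = (-10)·[0, 1][1, 3]ᵀ and M₂ = S₀ − 3·S₁ = [[-60, 60], [0, 0]] = (-60)·[1, 0][1, -1]ᵀ, so take a₁ = [0, 1], b₁ = [1, 3], a₂ = [1, 0], b₂ = [1, -1].
Each slice is an integer combination of E₁ = a₁b₁ᵀ and E₂ = a₂b₂ᵀ: S₀ = −3·E₁ − 6·E₂, S₁ = −E₁ + 18·E₂, S₂ = −2·E₁ + 6·E₂; reading off coefficients, c₁ = [-3, -1, -2] and c₂ = [-6, 18, 6].
Hence T = [0, 1] ⊗ [1, 3] ⊗ [-3, -1, -2] + [1, 0] ⊗ [1, -1] ⊗ [-6, 18, 6], so rank(T) ≤ 2.
These bounds meet, so rank(T) = 2.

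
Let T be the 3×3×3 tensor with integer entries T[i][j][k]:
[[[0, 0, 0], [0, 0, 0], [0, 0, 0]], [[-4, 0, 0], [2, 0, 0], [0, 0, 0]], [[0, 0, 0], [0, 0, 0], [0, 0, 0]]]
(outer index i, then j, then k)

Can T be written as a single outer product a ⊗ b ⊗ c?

If T = a ⊗ b ⊗ c then every fibre of T is a multiple of the corresponding factor, so read the factors off the fibres through the nonzero entry T[1,0,0] = -4.
The mode-1 fibre T[:,0,0] = [0, -4, 0] gives a = [0, 1, 0] (primitive direction); the mode-2 fibre T[1,:,0] = [-4, 2, 0] gives b = [2, -1, 0]; then c[k] = T[1,0,k] / (a[1]·b[0]) = [-4, 0, 0] / 2 = [-2, 0, 0].
Expanding [0, 1, 0] ⊗ [2, -1, 0] ⊗ [-2, 0, 0] reproduces all 27 entries of T, so T = [0, 1, 0] ⊗ [2, -1, 0] ⊗ [-2, 0, 0] and rank(T) ≤ 1.
Equivalently every frontal slice T[:,:,k] is c[k] times the rank-1 matrix [0, 1, 0] ⊗ [2, -1, 0]. So T has rank 1 (it is nonzero).

Yes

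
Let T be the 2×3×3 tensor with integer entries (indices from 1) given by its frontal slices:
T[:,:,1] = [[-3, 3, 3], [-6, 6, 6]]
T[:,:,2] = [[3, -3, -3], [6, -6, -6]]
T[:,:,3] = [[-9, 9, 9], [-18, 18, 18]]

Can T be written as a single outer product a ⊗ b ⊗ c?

Yes

If T = a ⊗ b ⊗ c then every fibre of T is a multiple of the corresponding factor, so read the factors off the fibres through the nonzero entry T[1,1,1] = -3.
The mode-1 fibre T[:,1,1] = [-3, -6] gives a = [1, 2] (primitive direction); the mode-2 fibre T[1,:,1] = [-3, 3, 3] gives b = [1, -1, -1]; then c[k] = T[1,1,k] / (a[1]·b[1]) = [-3, 3, -9] / 1 = [-3, 3, -9].
Expanding [1, 2] ⊗ [1, -1, -1] ⊗ [-3, 3, -9] reproduces all 18 entries of T, so T = [1, 2] ⊗ [1, -1, -1] ⊗ [-3, 3, -9] and rank(T) ≤ 1.
Equivalently every frontal slice T[:,:,k] is c[k] times the rank-1 matrix [1, 2] ⊗ [1, -1, -1]. So T has rank 1 (it is nonzero).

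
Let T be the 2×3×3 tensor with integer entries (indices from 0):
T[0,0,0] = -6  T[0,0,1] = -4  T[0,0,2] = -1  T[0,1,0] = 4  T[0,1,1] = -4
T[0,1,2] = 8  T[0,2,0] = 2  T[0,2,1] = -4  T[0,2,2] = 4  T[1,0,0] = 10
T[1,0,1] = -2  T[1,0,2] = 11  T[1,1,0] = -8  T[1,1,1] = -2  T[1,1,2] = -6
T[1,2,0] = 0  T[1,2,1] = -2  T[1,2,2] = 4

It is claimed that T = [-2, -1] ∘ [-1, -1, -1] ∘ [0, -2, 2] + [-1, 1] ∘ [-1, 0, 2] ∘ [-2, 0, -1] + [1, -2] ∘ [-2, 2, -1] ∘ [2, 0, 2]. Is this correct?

Yes

Reconstruct entrywise from the claimed factors. For example, T[1,2,2] = 4 and Σₗ aₗ[1]bₗ[2]cₗ[2] = (-1)·(-1)·(2) + (1)·(2)·(-1) + (-2)·(-1)·(2) = 4; checking all 18 entries, every one matches. The claim holds.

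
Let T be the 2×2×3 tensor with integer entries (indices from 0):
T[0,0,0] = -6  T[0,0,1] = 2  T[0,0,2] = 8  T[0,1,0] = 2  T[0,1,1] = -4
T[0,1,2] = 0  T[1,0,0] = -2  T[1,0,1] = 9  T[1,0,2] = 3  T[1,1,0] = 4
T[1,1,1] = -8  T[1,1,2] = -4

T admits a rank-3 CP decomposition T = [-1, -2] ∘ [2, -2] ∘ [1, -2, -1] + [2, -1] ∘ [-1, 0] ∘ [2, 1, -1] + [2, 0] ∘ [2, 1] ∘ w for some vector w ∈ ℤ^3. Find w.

Subtract the known terms from T to get the rank-1 residual R = [2, 0] ∘ [2, 1] ∘ w, so R[i,j,k] = a[i]·b[j]·w[k]. Pick indices with nonzero a[0]·b[0] = (2)·(2) = 4. Only the fibre through (0,0,·) is needed: R[0,0,:] = T[0,0,:] − Σₗ aₗ[0]bₗ[0]cₗ = [-6, 2, 8] − (-1)·(2)·[1, -2, -1] − (2)·(-1)·[2, 1, -1] = [0, 0, 4]. Then w[k] = R[0,0,k] / 4 for each k, giving w = [0, 0, 4] / 4 = [0, 0, 1].

w = [0, 0, 1]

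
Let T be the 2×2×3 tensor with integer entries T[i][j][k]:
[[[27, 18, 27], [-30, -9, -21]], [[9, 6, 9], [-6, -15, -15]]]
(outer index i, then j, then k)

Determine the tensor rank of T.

Lower bound: the mode-3 unfolding of T (rows indexed by k, columns by (i,j) = (0,0), (0,1), (1,0), (1,1)) is [[27, -30, 9, -6], [18, -9, 6, -15], [27, -21, 9, -15]].
There the 2×2 minor on rows k ∈ {0, 1}, columns (i,j) ∈ {(0,0), (0,1)} is det [[27, -30], [18, -9]] = 297 ≠ 0, so this unfolding has rank ≥ 2; CP rank is at least every unfolding rank, so rank(T) ≥ 2. (This is only a lower bound: in general the CP rank may exceed every unfolding rank, so we still need to exhibit 2 rank-1 terms summing to T.)
Upper bound — finding two terms. Write S_k = T[:,:,k] for the frontal slices: S₀ = [[27, -30], [9, -6]], S₁ = [[18, -9], [6, -15]], S₂ = [[27, -21], [9, -15]].
If T = a₁ ⊗ b₁ ⊗ c₁ + a₂ ⊗ b₂ ⊗ c₂ then each S_k = c₁[k]·a₁b₁ᵀ + c₂[k]·a₂b₂ᵀ. S₀ and S₁ are linearly independent, so a₁b₁ᵀ and a₂b₂ᵀ must span the same plane of matrices: they are the rank-1 matrices of the form x·S₀ + y·S₁.
det(x·S₀ + y·S₁) is 108·x² − 252·xy − 216·y² = 36·(x − 3·y)(3·x + 2·y), vanishing at (x:y) = (3:1) and (2:-3).
M₁ = 3·S₀ + S₁ = [[99, -99], [33, -33]] = 33·(3, 1)(1, -1)ᵀ and M₂ = 2·S₀ − 3·S₁ = [[0, -33], [0, 33]] = (-33)·(1, -1)(0, 1)ᵀ, so take a₁ = (3, 1), b₁ = (1, -1), a₂ = (1, -1), b₂ = (0, 1).
Each slice is an integer combination of E₁ = a₁b₁ᵀ and E₂ = a₂b₂ᵀ: S₀ = 9·E₁ − 3·E₂, S₁ = 6·E₁ + 9·E₂, S₂ = 9·E₁ + 6·E₂; reading off coefficients, c₁ = (9, 6, 9) and c₂ = (-3, 9, 6).
Hence T = (3, 1) ⊗ (1, -1) ⊗ (9, 6, 9) + (1, -1) ⊗ (0, 1) ⊗ (-3, 9, 6), so rank(T) ≤ 2.
These bounds meet, so rank(T) = 2.

2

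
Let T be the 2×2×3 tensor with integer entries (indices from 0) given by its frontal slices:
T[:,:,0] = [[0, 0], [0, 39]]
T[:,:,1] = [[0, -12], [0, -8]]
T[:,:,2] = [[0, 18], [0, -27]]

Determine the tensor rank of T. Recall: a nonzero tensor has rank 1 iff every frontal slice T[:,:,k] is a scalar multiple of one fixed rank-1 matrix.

Lower bound: the mode-3 unfolding of T (rows indexed by k, columns by (i,j) = (0,0), (0,1), (1,0), (1,1)) is [[0, 0, 0, 39], [0, -12, 0, -8], [0, 18, 0, -27]].
There the 2×2 minor on rows k ∈ {0, 1}, columns (i,j) ∈ {(0,1), (1,1)} is det [[0, 39], [-12, -8]] = 468 ≠ 0, so this unfolding has rank ≥ 2; CP rank is at least every unfolding rank, so rank(T) ≥ 2. (Unfolding ranks only ever bound the CP rank from below — rank(T) can be strictly larger than all of them — so the matching upper bound has to come from an explicit 2-term decomposition.)
Upper bound — finding two terms. Every mode-2 slice of T is a multiple of one matrix: T[:,j,:] = b[j]·M with b = [0, 1] and M = [[0, -12, 18], [39, -8, -27]] (rows indexed by i, columns by k). So it suffices to write M as a sum of two rank-1 matrices.
Splitting M by its rows (i = 0, 1), M = [1, 0][0, -12, 18]ᵀ + [0, 1][39, -8, -27]ᵀ.
Hence T = [1, 0] ⊗ [0, 1] ⊗ [0, -12, 18] + [0, 1] ⊗ [0, 1] ⊗ [39, -8, -27], so rank(T) ≤ 2.
These bounds meet, so rank(T) = 2.

2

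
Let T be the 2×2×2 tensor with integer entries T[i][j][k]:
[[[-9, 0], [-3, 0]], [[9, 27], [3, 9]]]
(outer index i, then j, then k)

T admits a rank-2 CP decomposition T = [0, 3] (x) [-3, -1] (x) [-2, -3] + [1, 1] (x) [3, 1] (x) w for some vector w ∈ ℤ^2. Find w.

w = [-3, 0]

Subtract the known terms from T to get the rank-1 residual R = [1, 1] (x) [3, 1] (x) w, so R[i,j,k] = a[i]·b[j]·w[k]. Pick indices with nonzero a[0]·b[0] = (1)·(3) = 3. Only the fibre through (0,0,·) is needed: R[0,0,:] = T[0,0,:] − Σₗ aₗ[0]bₗ[0]cₗ = [-9, 0] − (0)·(-3)·[-2, -3] = [-9, 0]. Then w[k] = R[0,0,k] / 3 for each k, giving w = [-9, 0] / 3 = [-3, 0].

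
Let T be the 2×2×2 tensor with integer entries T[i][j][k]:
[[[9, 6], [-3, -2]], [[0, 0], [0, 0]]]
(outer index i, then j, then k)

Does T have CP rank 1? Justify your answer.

If T = a ⊗ b ⊗ c then every fibre of T is a multiple of the corresponding factor, so read the factors off the fibres through the nonzero entry T[0,0,0] = 9.
The mode-1 fibre T[:,0,0] = [9, 0] gives a = (1, 0) (primitive direction); the mode-2 fibre T[0,:,0] = [9, -3] gives b = (3, -1); then c[k] = T[0,0,k] / (a[0]·b[0]) = [9, 6] / 3 = (3, 2).
Expanding (1, 0) ⊗ (3, -1) ⊗ (3, 2) reproduces all 8 entries of T, so T = (1, 0) ⊗ (3, -1) ⊗ (3, 2) and rank(T) ≤ 1.
Equivalently every frontal slice T[:,:,k] is c[k] times the rank-1 matrix (1, 0) ⊗ (3, -1). So T has rank 1 (it is nonzero).

Yes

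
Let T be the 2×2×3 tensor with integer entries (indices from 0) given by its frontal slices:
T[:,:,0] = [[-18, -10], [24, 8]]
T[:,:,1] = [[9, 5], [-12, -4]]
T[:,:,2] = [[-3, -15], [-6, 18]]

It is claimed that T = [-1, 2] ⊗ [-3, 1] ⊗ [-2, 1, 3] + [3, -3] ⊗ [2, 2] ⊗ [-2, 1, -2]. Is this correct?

Reconstruct entrywise from the claimed factors. For example, T[1,1,2] = 18 and Σₗ aₗ[1]bₗ[1]cₗ[2] = (2)·(1)·(3) + (-3)·(2)·(-2) = 18; checking all 12 entries, every one matches. The claim holds.

Yes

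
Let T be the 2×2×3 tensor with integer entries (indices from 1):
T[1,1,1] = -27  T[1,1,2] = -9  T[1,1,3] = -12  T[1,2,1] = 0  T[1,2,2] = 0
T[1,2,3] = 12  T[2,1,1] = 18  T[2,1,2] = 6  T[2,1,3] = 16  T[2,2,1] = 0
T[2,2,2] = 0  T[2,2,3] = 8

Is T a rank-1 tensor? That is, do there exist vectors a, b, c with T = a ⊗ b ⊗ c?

No

The mode-2 unfolding of T (rows indexed by j, columns by (i,k) = (1,1), (1,2), (1,3), (2,1), (2,2), (2,3)) is [[-27, -9, -12, 18, 6, 16], [0, 0, 12, 0, 0, 8]].
There the 2×2 minor on rows j ∈ {1, 2}, columns (i,k) ∈ {(1,1), (1,3)} is det [[-27, -12], [0, 12]] = -324 ≠ 0, so this unfolding has rank ≥ 2; CP rank is at least every unfolding rank, so rank(T) ≥ 2.
In particular rank(T) ≥ 2 > 1, so T is not rank-1.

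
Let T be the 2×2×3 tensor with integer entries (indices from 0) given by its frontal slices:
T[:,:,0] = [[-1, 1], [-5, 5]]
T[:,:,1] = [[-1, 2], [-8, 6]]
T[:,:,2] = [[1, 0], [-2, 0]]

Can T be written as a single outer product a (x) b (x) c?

No

The mode-3 unfolding of T (rows indexed by k, columns by (i,j) = (0,0), (0,1), (1,0), (1,1)) is [[-1, 1, -5, 5], [-1, 2, -8, 6], [1, 0, -2, 0]].
There the 3×3 minor on rows k ∈ {0, 1, 2}, columns (i,j) ∈ {(0,0), (0,1), (1,0)} is det [[-1, 1, -5], [-1, 2, -8], [1, 0, -2]] = 4 ≠ 0, so this unfolding has rank ≥ 3; CP rank is at least every unfolding rank, so rank(T) ≥ 3.
In particular rank(T) ≥ 3 > 1, so T is not rank-1.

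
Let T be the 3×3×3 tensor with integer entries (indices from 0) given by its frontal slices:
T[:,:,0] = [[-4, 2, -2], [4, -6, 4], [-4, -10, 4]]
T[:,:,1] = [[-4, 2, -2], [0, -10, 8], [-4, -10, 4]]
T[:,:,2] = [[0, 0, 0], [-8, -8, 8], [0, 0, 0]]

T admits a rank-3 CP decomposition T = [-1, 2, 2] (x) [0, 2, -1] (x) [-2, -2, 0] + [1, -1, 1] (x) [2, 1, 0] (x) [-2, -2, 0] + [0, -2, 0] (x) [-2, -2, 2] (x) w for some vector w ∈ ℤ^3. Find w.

Subtract the known terms from T to get the rank-1 residual R = [0, -2, 0] (x) [-2, -2, 2] (x) w, so R[i,j,k] = a[i]·b[j]·w[k]. Pick indices with nonzero a[1]·b[0] = (-2)·(-2) = 4. Only the fibre through (1,0,·) is needed: R[1,0,:] = T[1,0,:] − Σₗ aₗ[1]bₗ[0]cₗ = [4, 0, -8] − (2)·(0)·[-2, -2, 0] − (-1)·(2)·[-2, -2, 0] = [0, -4, -8]. Then w[k] = R[1,0,k] / 4 for each k, giving w = [0, -4, -8] / 4 = [0, -1, -2].

w = [0, -1, -2]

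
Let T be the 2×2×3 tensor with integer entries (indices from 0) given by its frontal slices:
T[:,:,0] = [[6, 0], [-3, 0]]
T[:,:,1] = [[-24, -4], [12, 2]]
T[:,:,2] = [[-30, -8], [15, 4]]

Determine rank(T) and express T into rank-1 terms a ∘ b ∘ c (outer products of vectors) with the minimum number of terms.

rank(T) = 2

Lower bound: the mode-2 unfolding of T (rows indexed by j, columns by (i,k) = (0,0), (0,1), (0,2), (1,0), (1,1), (1,2)) is [[6, -24, -30, -3, 12, 15], [0, -4, -8, 0, 2, 4]].
There the 2×2 minor on rows j ∈ {0, 1}, columns (i,k) ∈ {(0,0), (0,1)} is det [[6, -24], [0, -4]] = -24 ≠ 0, so this unfolding has rank ≥ 2; CP rank is at least every unfolding rank, so rank(T) ≥ 2. (Flattening ranks never certify an upper bound on CP rank; for that we must actually write T with 2 rank-1 terms.)
Upper bound — finding two terms. Every mode-1 slice of T is a multiple of one matrix: T[i,:,:] = a[i]·M with a = (2, -1) and M = [[3, -12, -15], [0, -2, -4]] (rows indexed by j, columns by k). So it suffices to write M as a sum of two rank-1 matrices.
Splitting M by its rows (j = 0, 1), M = (1, 0)(3, -12, -15)ᵀ + (0, 1)(0, -2, -4)ᵀ.
Hence T = (2, -1) ∘ (1, 0) ∘ (3, -12, -15) + (2, -1) ∘ (0, 1) ∘ (0, -2, -4), so rank(T) ≤ 2.
These bounds meet, so rank(T) = 2.
Check entry T[1,1,1] = 2: (-1)·(0)·(-12) + (-1)·(1)·(-2) = 2.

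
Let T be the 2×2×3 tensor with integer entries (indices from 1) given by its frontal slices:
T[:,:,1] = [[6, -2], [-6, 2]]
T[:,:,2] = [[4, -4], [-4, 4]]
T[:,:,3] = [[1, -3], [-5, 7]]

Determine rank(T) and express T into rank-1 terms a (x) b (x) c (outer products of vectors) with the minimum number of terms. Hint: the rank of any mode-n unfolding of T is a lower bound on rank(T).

rank(T) = 3

Lower bound: the mode-3 unfolding of T (rows indexed by k, columns by (i,j) = (1,1), (1,2), (2,1), (2,2)) is [[6, -2, -6, 2], [4, -4, -4, 4], [1, -3, -5, 7]].
There the 3×3 minor on rows k ∈ {1, 2, 3}, columns (i,j) ∈ {(1,1), (1,2), (2,1)} is det [[6, -2, -6], [4, -4, -4], [1, -3, -5]] = 64 ≠ 0, so this unfolding has rank ≥ 3; CP rank is at least every unfolding rank, so rank(T) ≥ 3. (This is only a lower bound: in general the CP rank may exceed every unfolding rank, so we still need to exhibit 3 rank-1 terms summing to T.)
Upper bound: T is a sum of 3 rank-1 terms, T = [1, -2] (x) [1, -1] (x) [0, 0, 4] + [1, -1] (x) [1, -1] (x) [4, 4, -2] + [1, -1] (x) [1, 1] (x) [2, 0, -1] (one valid choice — decompositions are not unique — normalised so each a, b is primitive with positive first nonzero entry; check it by expanding all entries), so rank(T) ≤ 3.
These bounds meet, so rank(T) = 3.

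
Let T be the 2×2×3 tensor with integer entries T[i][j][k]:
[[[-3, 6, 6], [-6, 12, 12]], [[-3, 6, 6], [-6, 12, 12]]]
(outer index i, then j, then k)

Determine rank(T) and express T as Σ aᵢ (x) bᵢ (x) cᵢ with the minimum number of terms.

rank(T) = 1

Lower bound: T ≠ 0 (e.g. T[0,0,0] = -3), so rank(T) ≥ 1.
Upper bound: if T = a (x) b (x) c then every fibre of T is a multiple of the corresponding factor, so read the factors off the fibres through the nonzero entry T[0,0,0] = -3.
The mode-1 fibre T[:,0,0] = [-3, -3] gives a = [1, 1] (primitive direction); the mode-2 fibre T[0,:,0] = [-3, -6] gives b = [1, 2]; then c[k] = T[0,0,k] / (a[0]·b[0]) = [-3, 6, 6] / 1 = [-3, 6, 6].
Expanding [1, 1] (x) [1, 2] (x) [-3, 6, 6] reproduces all 12 entries of T, so T = [1, 1] (x) [1, 2] (x) [-3, 6, 6] and rank(T) ≤ 1.
These bounds meet, so rank(T) = 1.
Check entry T[0,0,1] = 6: (1)·(1)·(6) = 6.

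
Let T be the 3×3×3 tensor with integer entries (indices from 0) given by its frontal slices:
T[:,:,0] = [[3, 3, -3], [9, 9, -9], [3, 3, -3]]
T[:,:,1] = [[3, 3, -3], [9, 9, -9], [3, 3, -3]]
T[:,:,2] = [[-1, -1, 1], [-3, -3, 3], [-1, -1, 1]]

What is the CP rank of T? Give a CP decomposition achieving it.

Lower bound: T ≠ 0 (e.g. T[0,0,0] = 3), so rank(T) ≥ 1.
Upper bound: the mode-1 fibre T[:,0,0] = [3, 9, 3] gives a = [1, 3, 1] (primitive direction); the mode-2 fibre T[0,:,0] = [3, 3, -3] gives b = [1, 1, -1]; then c[k] = T[0,0,k] / (a[0]·b[0]) = [3, 3, -1] / 1 = [3, 3, -1].
Expanding [1, 3, 1] ⊗ [1, 1, -1] ⊗ [3, 3, -1] reproduces all 27 entries of T, so T = [1, 3, 1] ⊗ [1, 1, -1] ⊗ [3, 3, -1] and rank(T) ≤ 1.
These bounds meet, so rank(T) = 1.

rank(T) = 1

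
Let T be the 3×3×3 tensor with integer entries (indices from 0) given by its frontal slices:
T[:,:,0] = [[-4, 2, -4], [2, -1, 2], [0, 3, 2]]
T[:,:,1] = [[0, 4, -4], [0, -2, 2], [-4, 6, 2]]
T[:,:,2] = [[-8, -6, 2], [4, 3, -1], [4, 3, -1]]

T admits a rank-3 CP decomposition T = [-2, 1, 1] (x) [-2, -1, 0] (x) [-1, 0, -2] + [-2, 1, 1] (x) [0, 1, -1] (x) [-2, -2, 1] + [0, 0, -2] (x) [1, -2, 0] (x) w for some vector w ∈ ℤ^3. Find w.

w = [1, 2, 0]

Subtract the known terms from T to get the rank-1 residual R = [0, 0, -2] (x) [1, -2, 0] (x) w, so R[i,j,k] = a[i]·b[j]·w[k]. Pick indices with nonzero a[2]·b[0] = (-2)·(1) = -2. Only the fibre through (2,0,·) is needed: R[2,0,:] = T[2,0,:] − Σₗ aₗ[2]bₗ[0]cₗ = [0, -4, 4] − (1)·(-2)·[-1, 0, -2] − (1)·(0)·[-2, -2, 1] = [-2, -4, 0]. Then w[k] = R[2,0,k] / -2 for each k, giving w = [-2, -4, 0] / -2 = [1, 2, 0].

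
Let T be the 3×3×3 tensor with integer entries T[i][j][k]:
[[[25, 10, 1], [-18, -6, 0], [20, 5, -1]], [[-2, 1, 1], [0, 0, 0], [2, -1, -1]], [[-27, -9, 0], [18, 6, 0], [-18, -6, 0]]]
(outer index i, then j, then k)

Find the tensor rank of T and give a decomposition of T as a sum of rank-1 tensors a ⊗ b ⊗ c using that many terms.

rank(T) = 2

Lower bound: the mode-1 unfolding of T (rows indexed by i, columns by (j,k) = (0,0), (0,1), (0,2), (1,0), (1,1), (1,2), (2,0), (2,1), (2,2)) is [[25, 10, 1, -18, -6, 0, 20, 5, -1], [-2, 1, 1, 0, 0, 0, 2, -1, -1], [-27, -9, 0, 18, 6, 0, -18, -6, 0]].
There the 2×2 minor on rows i ∈ {0, 1}, columns (j,k) ∈ {(0,0), (0,1)} is det [[25, 10], [-2, 1]] = 45 ≠ 0, so this unfolding has rank ≥ 2; CP rank is at least every unfolding rank, so rank(T) ≥ 2. (Unfolding ranks only ever bound the CP rank from below — rank(T) can be strictly larger than all of them — so the matching upper bound has to come from an explicit 2-term decomposition.)
Upper bound — finding two terms. Write S_k = T[:,:,k] for the frontal slices: S₀ = [[25, -18, 20], [-2, 0, 2], [-27, 18, -18]], S₁ = [[10, -6, 5], [1, 0, -1], [-9, 6, -6]], S₂ = [[1, 0, -1], [1, 0, -1], [0, 0, 0]].
If T = a₁ ⊗ b₁ ⊗ c₁ + a₂ ⊗ b₂ ⊗ c₂ then each S_k = c₁[k]·a₁b₁ᵀ + c₂[k]·a₂b₂ᵀ. S₀ and S₁ are linearly independent, so a₁b₁ᵀ and a₂b₂ᵀ must span the same plane of matrices: they are the rank-1 matrices of the form x·S₀ + y·S₁.
The 2×2 minor of x·S₀ + y·S₁ on rows {0,1}, columns {0,1} is −36·x² + 6·xy + 6·y² = (-6)·(2·x − y)(3·x + y), vanishing at (x:y) = (1:2) and (1:-3).
M₁ = S₀ + 2·S₁ = [[45, -30, 30], [0, 0, 0], [-45, 30, -30]] = 15·[1, 0, -1][3, -2, 2]ᵀ and M₂ = S₀ − 3·S₁ = [[-5, 0, 5], [-5, 0, 5], [0, 0, 0]] = (-5)·[1, 1, 0][1, 0, -1]ᵀ, so take a₁ = [1, 0, -1], b₁ = [3, -2, 2], a₂ = [1, 1, 0], b₂ = [1, 0, -1].
Each slice is an integer combination of E₁ = a₁b₁ᵀ and E₂ = a₂b₂ᵀ: S₀ = 9·E₁ − 2·E₂, S₁ = 3·E₁ + E₂, S₂ = E₂; reading off coefficients, c₁ = [9, 3, 0] and c₂ = [-2, 1, 1].
Hence T = [1, 0, -1] ⊗ [3, -2, 2] ⊗ [9, 3, 0] + [1, 1, 0] ⊗ [1, 0, -1] ⊗ [-2, 1, 1], so rank(T) ≤ 2.
These bounds meet, so rank(T) = 2.
Check entry T[1,0,0] = -2: (0)·(3)·(9) + (1)·(1)·(-2) = -2.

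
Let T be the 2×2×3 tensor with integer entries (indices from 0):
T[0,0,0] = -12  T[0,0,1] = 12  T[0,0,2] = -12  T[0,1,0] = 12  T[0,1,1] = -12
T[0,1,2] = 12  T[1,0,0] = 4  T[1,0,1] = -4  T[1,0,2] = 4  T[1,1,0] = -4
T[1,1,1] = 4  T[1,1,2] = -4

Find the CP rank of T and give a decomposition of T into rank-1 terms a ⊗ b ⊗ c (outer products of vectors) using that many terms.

Lower bound: T ≠ 0 (e.g. T[0,0,0] = -12), so rank(T) ≥ 1.
Upper bound: if T = a ⊗ b ⊗ c then every fibre of T is a multiple of the corresponding factor, so read the factors off the fibres through the nonzero entry T[0,0,0] = -12.
The mode-1 fibre T[:,0,0] = [-12, 4] gives a = (3, -1) (primitive direction); the mode-2 fibre T[0,:,0] = [-12, 12] gives b = (1, -1); then c[k] = T[0,0,k] / (a[0]·b[0]) = [-12, 12, -12] / 3 = (-4, 4, -4).
Expanding (3, -1) ⊗ (1, -1) ⊗ (-4, 4, -4) reproduces all 12 entries of T, so T = (3, -1) ⊗ (1, -1) ⊗ (-4, 4, -4) and rank(T) ≤ 1.
These bounds meet, so rank(T) = 1.
Check entry T[0,0,1] = 12: (3)·(1)·(4) = 12.

rank(T) = 1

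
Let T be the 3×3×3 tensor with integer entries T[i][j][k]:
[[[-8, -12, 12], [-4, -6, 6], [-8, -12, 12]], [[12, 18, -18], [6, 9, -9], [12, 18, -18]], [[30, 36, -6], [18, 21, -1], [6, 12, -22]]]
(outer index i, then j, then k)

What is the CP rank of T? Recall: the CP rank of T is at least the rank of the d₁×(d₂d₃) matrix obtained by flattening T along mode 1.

2

Lower bound: the mode-2 unfolding of T (rows indexed by j, columns by (i,k) = (0,0), (0,1), (0,2), (1,0), (1,1), (1,2), (2,0), (2,1), (2,2)) is [[-8, -12, 12, 12, 18, -18, 30, 36, -6], [-4, -6, 6, 6, 9, -9, 18, 21, -1], [-8, -12, 12, 12, 18, -18, 6, 12, -22]].
There the 2×2 minor on rows j ∈ {0, 1}, columns (i,k) ∈ {(0,0), (2,0)} is det [[-8, 30], [-4, 18]] = -24 ≠ 0, so this unfolding has rank ≥ 2; CP rank is at least every unfolding rank, so rank(T) ≥ 2. (Unfolding ranks only ever bound the CP rank from below — rank(T) can be strictly larger than all of them — so the matching upper bound has to come from an explicit 2-term decomposition.)
Upper bound — finding two terms. Write S_k = T[:,:,k] for the frontal slices: S₀ = [[-8, -4, -8], [12, 6, 12], [30, 18, 6]], S₁ = [[-12, -6, -12], [18, 9, 18], [36, 21, 12]], S₂ = [[12, 6, 12], [-18, -9, -18], [-6, -1, -22]].
If T = a₁ ⊗ b₁ ⊗ c₁ + a₂ ⊗ b₂ ⊗ c₂ then each S_k = c₁[k]·a₁b₁ᵀ + c₂[k]·a₂b₂ᵀ. S₀ and S₁ are linearly independent, so a₁b₁ᵀ and a₂b₂ᵀ must span the same plane of matrices: they are the rank-1 matrices of the form x·S₀ + y·S₁.
The 2×2 minor of x·S₀ + y·S₁ on rows {0,2}, columns {0,1} is −24·x² − 60·xy − 36·y² = (-12)·(2·x + 3·y)(x + y), vanishing at (x:y) = (3:-2) and (1:-1).
M₁ = 3·S₀ − 2·S₁ = [[0, 0, 0], [0, 0, 0], [18, 12, -6]] = 6·[0, 0, 1][3, 2, -1]ᵀ and M₂ = S₀ − S₁ = [[4, 2, 4], [-6, -3, -6], [-6, -3, -6]] = [2, -3, -3][2, 1, 2]ᵀ, so take a₁ = [0, 0, 1], b₁ = [3, 2, -1], a₂ = [2, -3, -3], b₂ = [2, 1, 2].
Each slice is an integer combination of E₁ = a₁b₁ᵀ and E₂ = a₂b₂ᵀ: S₀ = 6·E₁ − 2·E₂, S₁ = 6·E₁ − 3·E₂, S₂ = 4·E₁ + 3·E₂; reading off coefficients, c₁ = [6, 6, 4] and c₂ = [-2, -3, 3].
Hence T = [0, 0, 1] ⊗ [3, 2, -1] ⊗ [6, 6, 4] + [2, -3, -3] ⊗ [2, 1, 2] ⊗ [-2, -3, 3], so rank(T) ≤ 2.
These bounds meet, so rank(T) = 2.
Check entry T[0,2,2] = 12: (0)·(-1)·(4) + (2)·(2)·(3) = 12.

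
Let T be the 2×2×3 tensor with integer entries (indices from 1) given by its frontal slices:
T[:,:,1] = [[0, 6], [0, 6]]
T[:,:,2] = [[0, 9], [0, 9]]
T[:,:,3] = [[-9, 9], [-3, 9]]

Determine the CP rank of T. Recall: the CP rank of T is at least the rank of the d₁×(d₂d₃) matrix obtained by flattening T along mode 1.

2

Lower bound: the mode-1 unfolding of T (rows indexed by i, columns by (j,k) = (1,1), (1,2), (1,3), (2,1), (2,2), (2,3)) is [[0, 0, -9, 6, 9, 9], [0, 0, -3, 6, 9, 9]].
There the 2×2 minor on rows i ∈ {1, 2}, columns (j,k) ∈ {(1,3), (2,1)} is det [[-9, 6], [-3, 6]] = -36 ≠ 0, so this unfolding has rank ≥ 2; CP rank is at least every unfolding rank, so rank(T) ≥ 2. (Flattening ranks never certify an upper bound on CP rank; for that we must actually write T with 2 rank-1 terms.)
Upper bound — finding two terms. Write S_k = T[:,:,k] for the frontal slices: S₁ = [[0, 6], [0, 6]], S₂ = [[0, 9], [0, 9]], S₃ = [[-9, 9], [-3, 9]].
If T = a₁ (x) b₁ (x) c₁ + a₂ (x) b₂ (x) c₂ then each S_k = c₁[k]·a₁b₁ᵀ + c₂[k]·a₂b₂ᵀ. S₁ and S₃ are linearly independent, so a₁b₁ᵀ and a₂b₂ᵀ must span the same plane of matrices: they are the rank-1 matrices of the form x·S₁ + y·S₃.
det(x·S₁ + y·S₃) is −36·xy − 54·y² = (-18)·(2·x + 3·y)(y), vanishing at (x:y) = (3:-2) and (1:0).
M₁ = 3·S₁ − 2·S₃ = [[18, 0], [6, 0]] = 6·[3, 1][1, 0]ᵀ and M₂ = S₁ = [[0, 6], [0, 6]] = 6·[1, 1][0, 1]ᵀ, so take a₁ = [3, 1], b₁ = [1, 0], a₂ = [1, 1], b₂ = [0, 1].
Each slice is an integer combination of E₁ = a₁b₁ᵀ and E₂ = a₂b₂ᵀ: S₁ = 6·E₂, S₂ = 9·E₂, S₃ = −3·E₁ + 9·E₂; reading off coefficients, c₁ = [0, 0, -3] and c₂ = [6, 9, 9].
Hence T = [3, 1] (x) [1, 0] (x) [0, 0, -3] + [1, 1] (x) [0, 1] (x) [6, 9, 9], so rank(T) ≤ 2.
These bounds meet, so rank(T) = 2.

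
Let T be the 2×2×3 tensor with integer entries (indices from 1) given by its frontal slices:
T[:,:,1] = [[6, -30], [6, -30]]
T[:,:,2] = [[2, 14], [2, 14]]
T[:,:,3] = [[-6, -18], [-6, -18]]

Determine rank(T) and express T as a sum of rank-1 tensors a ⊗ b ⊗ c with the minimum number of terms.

rank(T) = 2

Lower bound: the mode-2 unfolding of T (rows indexed by j, columns by (i,k) = (1,1), (1,2), (1,3), (2,1), (2,2), (2,3)) is [[6, 2, -6, 6, 2, -6], [-30, 14, -18, -30, 14, -18]].
There the 2×2 minor on rows j ∈ {1, 2}, columns (i,k) ∈ {(1,1), (1,2)} is det [[6, 2], [-30, 14]] = 144 ≠ 0, so this unfolding has rank ≥ 2; CP rank is at least every unfolding rank, so rank(T) ≥ 2. (Flattening ranks never certify an upper bound on CP rank; for that we must actually write T with 2 rank-1 terms.)
Upper bound — finding two terms. Every mode-1 slice of T is a multiple of one matrix: T[i,:,:] = a[i]·M with a = [1, 1] and M = [[6, 2, -6], [-30, 14, -18]] (rows indexed by j, columns by k). So it suffices to write M as a sum of two rank-1 matrices.
Splitting M by its rows (j = 1, 2), M = [1, 0][6, 2, -6]ᵀ + [0, 1][-30, 14, -18]ᵀ.
Hence T = [1, 1] ⊗ [1, 0] ⊗ [6, 2, -6] + [1, 1] ⊗ [0, 1] ⊗ [-30, 14, -18], so rank(T) ≤ 2.
These bounds meet, so rank(T) = 2.
Check entry T[2,1,3] = -6: (1)·(1)·(-6) + (1)·(0)·(-18) = -6.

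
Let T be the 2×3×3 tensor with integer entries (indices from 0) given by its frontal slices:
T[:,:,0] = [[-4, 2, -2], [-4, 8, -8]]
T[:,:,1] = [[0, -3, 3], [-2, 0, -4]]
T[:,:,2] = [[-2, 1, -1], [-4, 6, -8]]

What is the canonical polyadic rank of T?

Lower bound: the mode-2 unfolding of T (rows indexed by j, columns by (i,k) = (0,0), (0,1), (0,2), (1,0), (1,1), (1,2)) is [[-4, 0, -2, -4, -2, -4], [2, -3, 1, 8, 0, 6], [-2, 3, -1, -8, -4, -8]].
There the 3×3 minor on rows j ∈ {0, 1, 2}, columns (i,k) ∈ {(0,0), (0,1), (1,1)} is det [[-4, 0, -2], [2, -3, 0], [-2, 3, -4]] = -48 ≠ 0, so this unfolding has rank ≥ 3; CP rank is at least every unfolding rank, so rank(T) ≥ 3. (Unfolding ranks only ever bound the CP rank from below — rank(T) can be strictly larger than all of them — so the matching upper bound has to come from an explicit 3-term decomposition.)
Upper bound: T is a sum of 3 rank-1 terms, T = [0, 1] ⊗ [1, -1, 2] ⊗ [0, -4, -2] + [1, 0] ⊗ [1, 1, -1] ⊗ [-2, -1, -1] + [1, 2] ⊗ [1, -2, 2] ⊗ [-2, 1, -1] (written with every a and b primitive with positive leading entry and the scale carried by c; CP decompositions are not unique, and this one is verified by expanding entrywise), so rank(T) ≤ 3.
These bounds meet, so rank(T) = 3.

3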